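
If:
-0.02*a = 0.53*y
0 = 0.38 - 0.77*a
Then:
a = 0.49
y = -0.02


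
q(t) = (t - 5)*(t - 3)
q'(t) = 2*t - 8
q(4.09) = -0.99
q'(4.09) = 0.18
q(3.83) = -0.97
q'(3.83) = -0.34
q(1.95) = 3.20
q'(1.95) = -4.10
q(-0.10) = 15.81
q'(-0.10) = -8.20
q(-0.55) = 19.70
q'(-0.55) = -9.10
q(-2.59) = 42.43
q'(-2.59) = -13.18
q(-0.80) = 22.04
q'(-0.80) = -9.60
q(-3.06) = 48.84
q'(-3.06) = -14.12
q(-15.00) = 360.00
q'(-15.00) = -38.00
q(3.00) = 0.00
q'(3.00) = -2.00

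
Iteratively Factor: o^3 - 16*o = (o + 4)*(o^2 - 4*o) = (o - 4)*(o + 4)*(o)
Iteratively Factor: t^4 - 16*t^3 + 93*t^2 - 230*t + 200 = (t - 2)*(t^3 - 14*t^2 + 65*t - 100) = (t - 5)*(t - 2)*(t^2 - 9*t + 20) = (t - 5)*(t - 4)*(t - 2)*(t - 5)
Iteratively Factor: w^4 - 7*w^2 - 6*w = (w - 3)*(w^3 + 3*w^2 + 2*w) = w*(w - 3)*(w^2 + 3*w + 2) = w*(w - 3)*(w + 2)*(w + 1)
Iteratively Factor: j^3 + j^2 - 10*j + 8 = (j - 1)*(j^2 + 2*j - 8) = (j - 1)*(j + 4)*(j - 2)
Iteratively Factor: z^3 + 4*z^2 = (z)*(z^2 + 4*z) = z*(z + 4)*(z)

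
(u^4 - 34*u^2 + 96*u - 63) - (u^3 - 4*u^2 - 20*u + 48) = u^4 - u^3 - 30*u^2 + 116*u - 111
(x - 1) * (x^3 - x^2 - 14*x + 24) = x^4 - 2*x^3 - 13*x^2 + 38*x - 24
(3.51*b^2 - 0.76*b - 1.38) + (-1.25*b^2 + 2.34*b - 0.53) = 2.26*b^2 + 1.58*b - 1.91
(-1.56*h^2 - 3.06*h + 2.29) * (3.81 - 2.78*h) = 4.3368*h^3 + 2.5632*h^2 - 18.0248*h + 8.7249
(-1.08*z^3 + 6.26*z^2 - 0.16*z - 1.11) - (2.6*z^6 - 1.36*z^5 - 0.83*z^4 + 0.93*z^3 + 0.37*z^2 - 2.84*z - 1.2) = -2.6*z^6 + 1.36*z^5 + 0.83*z^4 - 2.01*z^3 + 5.89*z^2 + 2.68*z + 0.0899999999999999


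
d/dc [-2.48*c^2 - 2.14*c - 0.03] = -4.96*c - 2.14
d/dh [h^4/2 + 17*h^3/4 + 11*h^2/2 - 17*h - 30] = 2*h^3 + 51*h^2/4 + 11*h - 17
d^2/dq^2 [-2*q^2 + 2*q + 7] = -4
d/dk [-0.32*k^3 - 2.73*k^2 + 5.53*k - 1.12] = -0.96*k^2 - 5.46*k + 5.53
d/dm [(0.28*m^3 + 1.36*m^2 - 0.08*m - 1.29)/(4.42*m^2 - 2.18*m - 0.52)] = (1.2376*m^4 - 1.2208*m^3 - 3.048*m^2 + 9.9892*m - 2.7706)/(19.5364*m^4 - 19.2712*m^3 + 0.155600000000001*m^2 + 2.2672*m + 0.2704)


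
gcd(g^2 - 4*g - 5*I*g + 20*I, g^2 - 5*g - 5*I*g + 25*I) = g - 5*I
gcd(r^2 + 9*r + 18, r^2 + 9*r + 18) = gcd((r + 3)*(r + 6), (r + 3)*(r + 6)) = r^2 + 9*r + 18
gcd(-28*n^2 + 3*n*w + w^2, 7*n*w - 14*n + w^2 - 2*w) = 7*n + w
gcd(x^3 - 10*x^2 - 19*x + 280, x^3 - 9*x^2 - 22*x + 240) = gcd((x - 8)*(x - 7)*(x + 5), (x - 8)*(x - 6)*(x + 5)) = x^2 - 3*x - 40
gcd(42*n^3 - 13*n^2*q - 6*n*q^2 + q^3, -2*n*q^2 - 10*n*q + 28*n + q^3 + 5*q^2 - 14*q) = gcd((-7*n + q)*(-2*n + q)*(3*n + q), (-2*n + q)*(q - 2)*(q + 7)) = -2*n + q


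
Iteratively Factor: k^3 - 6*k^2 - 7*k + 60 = (k - 5)*(k^2 - k - 12) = (k - 5)*(k + 3)*(k - 4)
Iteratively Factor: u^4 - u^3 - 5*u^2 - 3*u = (u + 1)*(u^3 - 2*u^2 - 3*u) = (u + 1)^2*(u^2 - 3*u) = u*(u + 1)^2*(u - 3)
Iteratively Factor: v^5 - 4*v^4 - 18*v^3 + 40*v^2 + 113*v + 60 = (v - 5)*(v^4 + v^3 - 13*v^2 - 25*v - 12) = (v - 5)*(v + 1)*(v^3 - 13*v - 12) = (v - 5)*(v + 1)*(v + 3)*(v^2 - 3*v - 4) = (v - 5)*(v - 4)*(v + 1)*(v + 3)*(v + 1)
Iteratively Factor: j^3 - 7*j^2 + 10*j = (j)*(j^2 - 7*j + 10) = j*(j - 2)*(j - 5)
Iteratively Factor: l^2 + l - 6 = (l - 2)*(l + 3)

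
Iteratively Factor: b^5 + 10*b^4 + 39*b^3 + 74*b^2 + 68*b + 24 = (b + 2)*(b^4 + 8*b^3 + 23*b^2 + 28*b + 12) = (b + 1)*(b + 2)*(b^3 + 7*b^2 + 16*b + 12) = (b + 1)*(b + 2)*(b + 3)*(b^2 + 4*b + 4) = (b + 1)*(b + 2)^2*(b + 3)*(b + 2)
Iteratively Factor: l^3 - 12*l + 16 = (l - 2)*(l^2 + 2*l - 8) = (l - 2)^2*(l + 4)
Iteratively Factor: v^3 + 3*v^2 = (v)*(v^2 + 3*v) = v*(v + 3)*(v)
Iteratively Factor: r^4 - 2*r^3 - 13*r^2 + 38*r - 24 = (r + 4)*(r^3 - 6*r^2 + 11*r - 6) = (r - 3)*(r + 4)*(r^2 - 3*r + 2) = (r - 3)*(r - 1)*(r + 4)*(r - 2)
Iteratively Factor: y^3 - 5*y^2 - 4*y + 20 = (y - 2)*(y^2 - 3*y - 10) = (y - 2)*(y + 2)*(y - 5)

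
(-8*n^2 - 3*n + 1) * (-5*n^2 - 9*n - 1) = 40*n^4 + 87*n^3 + 30*n^2 - 6*n - 1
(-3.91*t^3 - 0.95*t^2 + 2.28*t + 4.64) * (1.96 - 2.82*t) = 11.0262*t^4 - 4.9846*t^3 - 8.2916*t^2 - 8.616*t + 9.0944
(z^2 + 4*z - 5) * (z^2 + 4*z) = z^4 + 8*z^3 + 11*z^2 - 20*z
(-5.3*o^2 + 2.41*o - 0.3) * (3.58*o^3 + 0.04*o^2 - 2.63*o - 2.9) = -18.974*o^5 + 8.4158*o^4 + 12.9614*o^3 + 9.0197*o^2 - 6.2*o + 0.87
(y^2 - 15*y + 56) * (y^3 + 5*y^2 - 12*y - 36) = y^5 - 10*y^4 - 31*y^3 + 424*y^2 - 132*y - 2016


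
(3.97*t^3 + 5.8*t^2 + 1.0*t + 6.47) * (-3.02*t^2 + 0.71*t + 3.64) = -11.9894*t^5 - 14.6973*t^4 + 15.5488*t^3 + 2.2826*t^2 + 8.2337*t + 23.5508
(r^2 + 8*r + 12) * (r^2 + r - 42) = r^4 + 9*r^3 - 22*r^2 - 324*r - 504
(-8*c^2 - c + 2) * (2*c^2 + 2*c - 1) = -16*c^4 - 18*c^3 + 10*c^2 + 5*c - 2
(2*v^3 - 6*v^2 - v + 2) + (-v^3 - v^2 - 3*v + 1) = v^3 - 7*v^2 - 4*v + 3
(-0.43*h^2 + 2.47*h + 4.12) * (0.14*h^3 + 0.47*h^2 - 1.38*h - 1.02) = -0.0602*h^5 + 0.1437*h^4 + 2.3311*h^3 - 1.0336*h^2 - 8.205*h - 4.2024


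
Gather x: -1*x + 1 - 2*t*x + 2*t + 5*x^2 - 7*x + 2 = 2*t + 5*x^2 + x*(-2*t - 8) + 3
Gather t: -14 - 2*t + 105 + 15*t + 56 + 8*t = 21*t + 147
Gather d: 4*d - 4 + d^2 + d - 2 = d^2 + 5*d - 6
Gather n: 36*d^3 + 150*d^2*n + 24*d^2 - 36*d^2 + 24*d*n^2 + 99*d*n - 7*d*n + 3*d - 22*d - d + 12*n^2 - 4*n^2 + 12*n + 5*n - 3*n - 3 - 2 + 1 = 36*d^3 - 12*d^2 - 20*d + n^2*(24*d + 8) + n*(150*d^2 + 92*d + 14) - 4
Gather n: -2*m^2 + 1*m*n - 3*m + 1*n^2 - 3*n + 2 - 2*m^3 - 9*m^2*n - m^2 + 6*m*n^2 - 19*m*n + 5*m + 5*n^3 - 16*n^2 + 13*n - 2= -2*m^3 - 3*m^2 + 2*m + 5*n^3 + n^2*(6*m - 15) + n*(-9*m^2 - 18*m + 10)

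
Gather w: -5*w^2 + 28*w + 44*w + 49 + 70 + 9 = -5*w^2 + 72*w + 128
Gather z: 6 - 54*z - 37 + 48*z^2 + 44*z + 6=48*z^2 - 10*z - 25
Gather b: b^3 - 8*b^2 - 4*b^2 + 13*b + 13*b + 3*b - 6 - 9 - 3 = b^3 - 12*b^2 + 29*b - 18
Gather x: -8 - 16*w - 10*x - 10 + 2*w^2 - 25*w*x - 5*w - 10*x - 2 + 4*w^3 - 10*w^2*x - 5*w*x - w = 4*w^3 + 2*w^2 - 22*w + x*(-10*w^2 - 30*w - 20) - 20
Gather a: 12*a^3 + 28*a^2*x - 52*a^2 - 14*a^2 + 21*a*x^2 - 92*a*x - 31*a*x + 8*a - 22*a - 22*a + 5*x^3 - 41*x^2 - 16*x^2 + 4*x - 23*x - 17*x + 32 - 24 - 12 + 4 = 12*a^3 + a^2*(28*x - 66) + a*(21*x^2 - 123*x - 36) + 5*x^3 - 57*x^2 - 36*x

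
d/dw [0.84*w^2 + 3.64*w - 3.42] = 1.68*w + 3.64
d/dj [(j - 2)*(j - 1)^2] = (j - 1)*(3*j - 5)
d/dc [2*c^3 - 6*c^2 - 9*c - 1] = 6*c^2 - 12*c - 9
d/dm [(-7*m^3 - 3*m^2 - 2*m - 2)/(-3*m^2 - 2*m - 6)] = (21*m^4 + 28*m^3 + 126*m^2 + 24*m + 8)/(9*m^4 + 12*m^3 + 40*m^2 + 24*m + 36)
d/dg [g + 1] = 1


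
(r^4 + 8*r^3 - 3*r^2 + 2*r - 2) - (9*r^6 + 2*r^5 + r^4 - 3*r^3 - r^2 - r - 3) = -9*r^6 - 2*r^5 + 11*r^3 - 2*r^2 + 3*r + 1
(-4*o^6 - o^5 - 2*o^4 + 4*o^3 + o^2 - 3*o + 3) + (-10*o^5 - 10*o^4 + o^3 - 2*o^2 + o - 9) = -4*o^6 - 11*o^5 - 12*o^4 + 5*o^3 - o^2 - 2*o - 6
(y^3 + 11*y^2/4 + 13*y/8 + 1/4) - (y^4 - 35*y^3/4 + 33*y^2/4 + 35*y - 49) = -y^4 + 39*y^3/4 - 11*y^2/2 - 267*y/8 + 197/4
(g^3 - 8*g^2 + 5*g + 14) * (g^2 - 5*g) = g^5 - 13*g^4 + 45*g^3 - 11*g^2 - 70*g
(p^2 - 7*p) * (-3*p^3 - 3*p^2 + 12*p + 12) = -3*p^5 + 18*p^4 + 33*p^3 - 72*p^2 - 84*p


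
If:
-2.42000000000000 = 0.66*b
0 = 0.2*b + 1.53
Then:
No Solution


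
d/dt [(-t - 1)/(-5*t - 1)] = -4/(5*t + 1)^2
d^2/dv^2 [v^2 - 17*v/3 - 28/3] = 2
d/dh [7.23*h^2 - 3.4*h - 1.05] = 14.46*h - 3.4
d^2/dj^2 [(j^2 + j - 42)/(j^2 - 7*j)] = 4*(4*j^3 - 63*j^2 + 441*j - 1029)/(j^3*(j^3 - 21*j^2 + 147*j - 343))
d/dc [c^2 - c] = 2*c - 1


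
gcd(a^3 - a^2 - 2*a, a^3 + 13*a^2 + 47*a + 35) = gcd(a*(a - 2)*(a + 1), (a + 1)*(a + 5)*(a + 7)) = a + 1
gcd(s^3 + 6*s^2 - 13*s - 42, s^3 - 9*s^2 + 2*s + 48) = s^2 - s - 6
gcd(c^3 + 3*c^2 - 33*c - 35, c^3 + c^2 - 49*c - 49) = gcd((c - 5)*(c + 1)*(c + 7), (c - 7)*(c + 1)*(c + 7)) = c^2 + 8*c + 7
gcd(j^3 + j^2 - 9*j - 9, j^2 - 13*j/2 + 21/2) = j - 3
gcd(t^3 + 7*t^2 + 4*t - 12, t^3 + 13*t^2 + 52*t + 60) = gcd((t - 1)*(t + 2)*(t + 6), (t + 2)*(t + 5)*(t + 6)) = t^2 + 8*t + 12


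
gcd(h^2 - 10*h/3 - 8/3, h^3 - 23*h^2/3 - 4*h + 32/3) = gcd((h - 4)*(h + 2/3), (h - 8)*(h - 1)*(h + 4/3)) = 1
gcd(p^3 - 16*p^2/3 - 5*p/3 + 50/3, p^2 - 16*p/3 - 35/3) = p + 5/3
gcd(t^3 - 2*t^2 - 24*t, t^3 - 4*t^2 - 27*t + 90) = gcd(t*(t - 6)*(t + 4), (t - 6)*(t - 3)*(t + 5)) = t - 6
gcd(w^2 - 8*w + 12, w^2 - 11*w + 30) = w - 6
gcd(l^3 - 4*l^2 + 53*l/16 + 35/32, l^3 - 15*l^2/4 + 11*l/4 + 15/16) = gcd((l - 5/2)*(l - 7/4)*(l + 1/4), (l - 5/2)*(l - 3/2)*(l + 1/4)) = l^2 - 9*l/4 - 5/8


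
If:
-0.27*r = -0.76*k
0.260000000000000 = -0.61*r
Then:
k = -0.15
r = -0.43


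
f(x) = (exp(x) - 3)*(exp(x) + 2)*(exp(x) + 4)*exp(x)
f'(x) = (exp(x) - 3)*(exp(x) + 2)*(exp(x) + 4)*exp(x) + (exp(x) - 3)*(exp(x) + 2)*exp(2*x) + (exp(x) - 3)*(exp(x) + 4)*exp(2*x) + (exp(x) + 2)*(exp(x) + 4)*exp(2*x)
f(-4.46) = -0.28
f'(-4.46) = -0.28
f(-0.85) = -11.82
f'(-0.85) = -13.08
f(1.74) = 1147.10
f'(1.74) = 5093.01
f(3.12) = 292194.92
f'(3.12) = 1145824.22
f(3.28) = 547428.32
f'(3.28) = 2149443.02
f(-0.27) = -22.47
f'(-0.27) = -24.61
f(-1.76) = -4.41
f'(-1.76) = -4.67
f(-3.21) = -0.98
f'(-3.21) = -1.00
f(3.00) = 182547.70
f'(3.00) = 715396.29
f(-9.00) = 0.00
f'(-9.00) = 0.00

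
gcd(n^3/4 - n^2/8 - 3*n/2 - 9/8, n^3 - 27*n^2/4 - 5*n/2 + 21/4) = n + 1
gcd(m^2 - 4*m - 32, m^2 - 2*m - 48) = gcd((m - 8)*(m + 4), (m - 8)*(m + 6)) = m - 8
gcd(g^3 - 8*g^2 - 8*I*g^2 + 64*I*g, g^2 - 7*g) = g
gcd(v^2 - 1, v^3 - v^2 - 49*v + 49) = v - 1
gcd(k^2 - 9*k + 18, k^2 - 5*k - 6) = k - 6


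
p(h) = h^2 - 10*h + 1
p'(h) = 2*h - 10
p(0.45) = -3.30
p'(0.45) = -9.10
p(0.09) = 0.11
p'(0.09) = -9.82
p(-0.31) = 4.20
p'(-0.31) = -10.62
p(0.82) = -6.53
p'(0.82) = -8.36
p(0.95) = -7.60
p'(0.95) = -8.10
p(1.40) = -11.04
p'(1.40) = -7.20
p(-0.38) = 4.94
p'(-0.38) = -10.76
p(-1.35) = 16.32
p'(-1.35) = -12.70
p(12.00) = 25.00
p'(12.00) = 14.00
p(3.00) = -20.00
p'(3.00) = -4.00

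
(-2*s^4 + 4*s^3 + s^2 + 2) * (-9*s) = 18*s^5 - 36*s^4 - 9*s^3 - 18*s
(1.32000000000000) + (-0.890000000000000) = 0.430000000000000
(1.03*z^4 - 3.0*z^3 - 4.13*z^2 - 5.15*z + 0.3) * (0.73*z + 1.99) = 0.7519*z^5 - 0.1403*z^4 - 8.9849*z^3 - 11.9782*z^2 - 10.0295*z + 0.597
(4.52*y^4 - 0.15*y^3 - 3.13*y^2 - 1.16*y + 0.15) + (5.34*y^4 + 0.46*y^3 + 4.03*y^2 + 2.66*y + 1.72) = 9.86*y^4 + 0.31*y^3 + 0.9*y^2 + 1.5*y + 1.87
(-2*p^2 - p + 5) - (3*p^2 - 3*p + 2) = -5*p^2 + 2*p + 3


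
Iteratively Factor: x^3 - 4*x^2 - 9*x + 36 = (x - 3)*(x^2 - x - 12) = (x - 4)*(x - 3)*(x + 3)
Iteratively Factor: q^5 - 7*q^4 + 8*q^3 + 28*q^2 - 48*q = (q - 3)*(q^4 - 4*q^3 - 4*q^2 + 16*q) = (q - 3)*(q - 2)*(q^3 - 2*q^2 - 8*q) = q*(q - 3)*(q - 2)*(q^2 - 2*q - 8) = q*(q - 4)*(q - 3)*(q - 2)*(q + 2)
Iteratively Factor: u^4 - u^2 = (u + 1)*(u^3 - u^2) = u*(u + 1)*(u^2 - u) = u*(u - 1)*(u + 1)*(u)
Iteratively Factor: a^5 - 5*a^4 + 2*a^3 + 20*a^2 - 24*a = (a - 3)*(a^4 - 2*a^3 - 4*a^2 + 8*a) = a*(a - 3)*(a^3 - 2*a^2 - 4*a + 8) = a*(a - 3)*(a - 2)*(a^2 - 4) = a*(a - 3)*(a - 2)*(a + 2)*(a - 2)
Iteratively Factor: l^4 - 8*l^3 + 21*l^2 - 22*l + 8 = (l - 1)*(l^3 - 7*l^2 + 14*l - 8) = (l - 1)^2*(l^2 - 6*l + 8) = (l - 2)*(l - 1)^2*(l - 4)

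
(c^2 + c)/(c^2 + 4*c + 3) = c/(c + 3)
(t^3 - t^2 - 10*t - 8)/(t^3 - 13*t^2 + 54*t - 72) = (t^2 + 3*t + 2)/(t^2 - 9*t + 18)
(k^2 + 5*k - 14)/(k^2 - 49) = (k - 2)/(k - 7)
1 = 1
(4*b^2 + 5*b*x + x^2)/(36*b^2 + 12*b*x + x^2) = (4*b^2 + 5*b*x + x^2)/(36*b^2 + 12*b*x + x^2)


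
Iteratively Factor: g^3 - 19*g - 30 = (g + 3)*(g^2 - 3*g - 10) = (g - 5)*(g + 3)*(g + 2)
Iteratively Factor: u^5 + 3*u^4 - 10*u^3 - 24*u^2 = (u + 4)*(u^4 - u^3 - 6*u^2) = (u - 3)*(u + 4)*(u^3 + 2*u^2) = u*(u - 3)*(u + 4)*(u^2 + 2*u) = u*(u - 3)*(u + 2)*(u + 4)*(u)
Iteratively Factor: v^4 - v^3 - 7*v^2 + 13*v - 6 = (v - 1)*(v^3 - 7*v + 6) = (v - 2)*(v - 1)*(v^2 + 2*v - 3) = (v - 2)*(v - 1)*(v + 3)*(v - 1)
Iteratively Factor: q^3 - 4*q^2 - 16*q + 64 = (q + 4)*(q^2 - 8*q + 16) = (q - 4)*(q + 4)*(q - 4)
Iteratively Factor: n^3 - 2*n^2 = (n - 2)*(n^2) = n*(n - 2)*(n)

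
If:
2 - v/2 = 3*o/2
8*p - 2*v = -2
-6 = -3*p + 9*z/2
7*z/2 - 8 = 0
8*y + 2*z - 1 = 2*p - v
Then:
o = -131/21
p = 38/7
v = 159/7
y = -27/14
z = 16/7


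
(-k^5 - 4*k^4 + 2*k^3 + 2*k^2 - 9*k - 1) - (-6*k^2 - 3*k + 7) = -k^5 - 4*k^4 + 2*k^3 + 8*k^2 - 6*k - 8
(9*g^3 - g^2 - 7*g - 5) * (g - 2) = 9*g^4 - 19*g^3 - 5*g^2 + 9*g + 10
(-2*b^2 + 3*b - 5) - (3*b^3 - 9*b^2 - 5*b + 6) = -3*b^3 + 7*b^2 + 8*b - 11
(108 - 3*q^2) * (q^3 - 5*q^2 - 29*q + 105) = -3*q^5 + 15*q^4 + 195*q^3 - 855*q^2 - 3132*q + 11340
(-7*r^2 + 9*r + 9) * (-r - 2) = 7*r^3 + 5*r^2 - 27*r - 18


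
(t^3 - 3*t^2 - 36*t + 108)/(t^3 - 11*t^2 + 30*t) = (t^2 + 3*t - 18)/(t*(t - 5))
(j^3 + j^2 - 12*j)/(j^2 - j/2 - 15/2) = 2*j*(j + 4)/(2*j + 5)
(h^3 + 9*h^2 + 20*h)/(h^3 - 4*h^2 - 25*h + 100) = h*(h + 4)/(h^2 - 9*h + 20)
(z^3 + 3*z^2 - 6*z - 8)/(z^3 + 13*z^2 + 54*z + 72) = (z^2 - z - 2)/(z^2 + 9*z + 18)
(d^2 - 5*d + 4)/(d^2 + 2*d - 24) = (d - 1)/(d + 6)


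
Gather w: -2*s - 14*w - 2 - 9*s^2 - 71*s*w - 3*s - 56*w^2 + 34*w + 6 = -9*s^2 - 5*s - 56*w^2 + w*(20 - 71*s) + 4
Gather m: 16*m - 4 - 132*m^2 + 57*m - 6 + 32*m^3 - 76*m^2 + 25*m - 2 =32*m^3 - 208*m^2 + 98*m - 12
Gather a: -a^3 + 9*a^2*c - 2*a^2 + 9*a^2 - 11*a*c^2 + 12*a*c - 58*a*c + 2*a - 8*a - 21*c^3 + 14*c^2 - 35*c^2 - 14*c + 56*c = -a^3 + a^2*(9*c + 7) + a*(-11*c^2 - 46*c - 6) - 21*c^3 - 21*c^2 + 42*c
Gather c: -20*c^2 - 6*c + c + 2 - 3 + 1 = -20*c^2 - 5*c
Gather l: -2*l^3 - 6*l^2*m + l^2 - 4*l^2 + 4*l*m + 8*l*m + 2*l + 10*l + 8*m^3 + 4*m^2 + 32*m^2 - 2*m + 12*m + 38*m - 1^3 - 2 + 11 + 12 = -2*l^3 + l^2*(-6*m - 3) + l*(12*m + 12) + 8*m^3 + 36*m^2 + 48*m + 20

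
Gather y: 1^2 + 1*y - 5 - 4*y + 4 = -3*y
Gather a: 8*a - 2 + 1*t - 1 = 8*a + t - 3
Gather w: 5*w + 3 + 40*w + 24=45*w + 27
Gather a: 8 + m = m + 8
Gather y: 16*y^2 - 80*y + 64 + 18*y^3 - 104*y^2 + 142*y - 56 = 18*y^3 - 88*y^2 + 62*y + 8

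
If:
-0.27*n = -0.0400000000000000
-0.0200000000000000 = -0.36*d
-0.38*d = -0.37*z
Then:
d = 0.06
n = 0.15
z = 0.06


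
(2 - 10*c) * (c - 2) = -10*c^2 + 22*c - 4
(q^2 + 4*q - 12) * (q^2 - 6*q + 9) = q^4 - 2*q^3 - 27*q^2 + 108*q - 108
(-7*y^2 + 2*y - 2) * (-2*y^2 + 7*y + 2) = 14*y^4 - 53*y^3 + 4*y^2 - 10*y - 4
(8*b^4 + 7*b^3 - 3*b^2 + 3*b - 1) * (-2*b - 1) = -16*b^5 - 22*b^4 - b^3 - 3*b^2 - b + 1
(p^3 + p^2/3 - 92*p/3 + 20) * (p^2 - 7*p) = p^5 - 20*p^4/3 - 33*p^3 + 704*p^2/3 - 140*p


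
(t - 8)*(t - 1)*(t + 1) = t^3 - 8*t^2 - t + 8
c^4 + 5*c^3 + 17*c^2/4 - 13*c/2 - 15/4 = (c - 1)*(c + 1/2)*(c + 5/2)*(c + 3)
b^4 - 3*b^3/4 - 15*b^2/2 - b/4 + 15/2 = (b - 3)*(b - 1)*(b + 5/4)*(b + 2)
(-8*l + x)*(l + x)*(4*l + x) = -32*l^3 - 36*l^2*x - 3*l*x^2 + x^3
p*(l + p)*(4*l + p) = 4*l^2*p + 5*l*p^2 + p^3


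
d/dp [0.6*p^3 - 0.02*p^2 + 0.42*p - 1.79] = 1.8*p^2 - 0.04*p + 0.42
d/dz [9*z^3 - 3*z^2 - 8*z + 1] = 27*z^2 - 6*z - 8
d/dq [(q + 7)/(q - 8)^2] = (-q - 22)/(q - 8)^3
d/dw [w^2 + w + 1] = 2*w + 1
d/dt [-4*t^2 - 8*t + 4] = -8*t - 8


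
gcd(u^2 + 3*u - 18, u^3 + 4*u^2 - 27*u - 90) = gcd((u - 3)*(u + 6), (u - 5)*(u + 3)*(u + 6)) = u + 6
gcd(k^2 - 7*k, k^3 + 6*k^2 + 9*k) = k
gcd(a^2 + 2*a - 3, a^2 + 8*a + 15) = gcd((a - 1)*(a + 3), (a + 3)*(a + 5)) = a + 3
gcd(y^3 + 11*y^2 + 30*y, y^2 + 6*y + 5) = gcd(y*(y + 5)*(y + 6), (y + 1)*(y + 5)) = y + 5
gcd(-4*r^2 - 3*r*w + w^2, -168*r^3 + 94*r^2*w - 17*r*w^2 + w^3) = 4*r - w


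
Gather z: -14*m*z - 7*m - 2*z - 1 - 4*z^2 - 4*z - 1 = -7*m - 4*z^2 + z*(-14*m - 6) - 2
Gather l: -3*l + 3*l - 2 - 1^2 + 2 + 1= 0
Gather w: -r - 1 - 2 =-r - 3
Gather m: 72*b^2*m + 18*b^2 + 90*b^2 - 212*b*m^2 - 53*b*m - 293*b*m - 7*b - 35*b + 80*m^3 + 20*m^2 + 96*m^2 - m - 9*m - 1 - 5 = 108*b^2 - 42*b + 80*m^3 + m^2*(116 - 212*b) + m*(72*b^2 - 346*b - 10) - 6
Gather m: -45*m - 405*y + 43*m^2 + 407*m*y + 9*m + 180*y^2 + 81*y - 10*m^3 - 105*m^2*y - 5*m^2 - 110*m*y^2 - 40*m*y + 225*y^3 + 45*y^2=-10*m^3 + m^2*(38 - 105*y) + m*(-110*y^2 + 367*y - 36) + 225*y^3 + 225*y^2 - 324*y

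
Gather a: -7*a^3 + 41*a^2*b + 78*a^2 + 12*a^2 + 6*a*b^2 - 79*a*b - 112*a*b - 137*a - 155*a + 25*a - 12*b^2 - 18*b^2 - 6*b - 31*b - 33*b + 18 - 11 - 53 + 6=-7*a^3 + a^2*(41*b + 90) + a*(6*b^2 - 191*b - 267) - 30*b^2 - 70*b - 40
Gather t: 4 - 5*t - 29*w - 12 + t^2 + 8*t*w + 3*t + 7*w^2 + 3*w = t^2 + t*(8*w - 2) + 7*w^2 - 26*w - 8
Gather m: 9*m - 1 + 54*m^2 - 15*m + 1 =54*m^2 - 6*m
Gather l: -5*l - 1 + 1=-5*l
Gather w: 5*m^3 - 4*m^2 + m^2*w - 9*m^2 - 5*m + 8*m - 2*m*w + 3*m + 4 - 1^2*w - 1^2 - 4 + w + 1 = 5*m^3 - 13*m^2 + 6*m + w*(m^2 - 2*m)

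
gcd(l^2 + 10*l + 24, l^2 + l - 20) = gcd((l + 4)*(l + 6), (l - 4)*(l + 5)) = 1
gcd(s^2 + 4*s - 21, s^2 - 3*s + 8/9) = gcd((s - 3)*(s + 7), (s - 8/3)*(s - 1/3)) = 1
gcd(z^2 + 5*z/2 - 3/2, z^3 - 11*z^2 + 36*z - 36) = 1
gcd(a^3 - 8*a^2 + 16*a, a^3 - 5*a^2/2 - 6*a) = a^2 - 4*a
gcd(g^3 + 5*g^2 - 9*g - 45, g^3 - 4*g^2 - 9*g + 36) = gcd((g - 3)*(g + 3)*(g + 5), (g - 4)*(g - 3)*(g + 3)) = g^2 - 9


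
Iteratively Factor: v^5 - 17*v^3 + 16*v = (v - 4)*(v^4 + 4*v^3 - v^2 - 4*v) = (v - 4)*(v + 4)*(v^3 - v) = (v - 4)*(v + 1)*(v + 4)*(v^2 - v) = (v - 4)*(v - 1)*(v + 1)*(v + 4)*(v)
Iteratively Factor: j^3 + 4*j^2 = (j + 4)*(j^2) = j*(j + 4)*(j)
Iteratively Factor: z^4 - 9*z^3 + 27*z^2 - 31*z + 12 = (z - 1)*(z^3 - 8*z^2 + 19*z - 12) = (z - 1)^2*(z^2 - 7*z + 12) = (z - 4)*(z - 1)^2*(z - 3)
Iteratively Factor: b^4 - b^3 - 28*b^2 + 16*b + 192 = (b - 4)*(b^3 + 3*b^2 - 16*b - 48) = (b - 4)^2*(b^2 + 7*b + 12) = (b - 4)^2*(b + 4)*(b + 3)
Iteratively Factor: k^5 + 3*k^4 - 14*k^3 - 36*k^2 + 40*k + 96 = (k - 3)*(k^4 + 6*k^3 + 4*k^2 - 24*k - 32) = (k - 3)*(k + 4)*(k^3 + 2*k^2 - 4*k - 8) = (k - 3)*(k + 2)*(k + 4)*(k^2 - 4) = (k - 3)*(k + 2)^2*(k + 4)*(k - 2)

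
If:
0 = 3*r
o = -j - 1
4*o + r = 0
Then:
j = -1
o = 0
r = 0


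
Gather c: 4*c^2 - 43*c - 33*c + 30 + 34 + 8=4*c^2 - 76*c + 72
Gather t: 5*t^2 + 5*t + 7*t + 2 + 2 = 5*t^2 + 12*t + 4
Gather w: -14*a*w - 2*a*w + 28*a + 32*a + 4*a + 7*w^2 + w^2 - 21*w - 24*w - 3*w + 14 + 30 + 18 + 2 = 64*a + 8*w^2 + w*(-16*a - 48) + 64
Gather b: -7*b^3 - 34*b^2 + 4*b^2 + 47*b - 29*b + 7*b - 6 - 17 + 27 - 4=-7*b^3 - 30*b^2 + 25*b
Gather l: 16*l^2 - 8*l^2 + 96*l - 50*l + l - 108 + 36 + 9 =8*l^2 + 47*l - 63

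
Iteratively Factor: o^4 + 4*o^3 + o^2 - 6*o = (o + 2)*(o^3 + 2*o^2 - 3*o) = (o + 2)*(o + 3)*(o^2 - o) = (o - 1)*(o + 2)*(o + 3)*(o)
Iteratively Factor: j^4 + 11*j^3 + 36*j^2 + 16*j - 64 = (j + 4)*(j^3 + 7*j^2 + 8*j - 16) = (j - 1)*(j + 4)*(j^2 + 8*j + 16) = (j - 1)*(j + 4)^2*(j + 4)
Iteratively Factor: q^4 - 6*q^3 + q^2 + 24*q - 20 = (q - 2)*(q^3 - 4*q^2 - 7*q + 10) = (q - 2)*(q - 1)*(q^2 - 3*q - 10) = (q - 2)*(q - 1)*(q + 2)*(q - 5)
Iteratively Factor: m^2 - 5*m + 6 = (m - 3)*(m - 2)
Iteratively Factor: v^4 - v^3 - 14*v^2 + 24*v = (v - 3)*(v^3 + 2*v^2 - 8*v) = (v - 3)*(v - 2)*(v^2 + 4*v) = (v - 3)*(v - 2)*(v + 4)*(v)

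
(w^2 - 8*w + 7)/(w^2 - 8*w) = (w^2 - 8*w + 7)/(w*(w - 8))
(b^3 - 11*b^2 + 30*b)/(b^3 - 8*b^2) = (b^2 - 11*b + 30)/(b*(b - 8))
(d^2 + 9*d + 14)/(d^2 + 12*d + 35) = (d + 2)/(d + 5)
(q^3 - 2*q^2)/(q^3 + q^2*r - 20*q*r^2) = q*(q - 2)/(q^2 + q*r - 20*r^2)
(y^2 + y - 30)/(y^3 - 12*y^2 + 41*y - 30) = (y + 6)/(y^2 - 7*y + 6)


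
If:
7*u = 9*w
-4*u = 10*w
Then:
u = 0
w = 0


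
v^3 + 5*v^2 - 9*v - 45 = (v - 3)*(v + 3)*(v + 5)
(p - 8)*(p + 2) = p^2 - 6*p - 16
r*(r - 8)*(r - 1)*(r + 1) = r^4 - 8*r^3 - r^2 + 8*r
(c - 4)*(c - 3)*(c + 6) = c^3 - c^2 - 30*c + 72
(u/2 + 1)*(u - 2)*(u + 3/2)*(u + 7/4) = u^4/2 + 13*u^3/8 - 11*u^2/16 - 13*u/2 - 21/4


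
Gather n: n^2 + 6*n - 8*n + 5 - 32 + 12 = n^2 - 2*n - 15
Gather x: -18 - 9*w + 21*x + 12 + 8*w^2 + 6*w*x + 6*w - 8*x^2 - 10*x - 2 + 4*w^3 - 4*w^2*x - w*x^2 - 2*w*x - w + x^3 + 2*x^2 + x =4*w^3 + 8*w^2 - 4*w + x^3 + x^2*(-w - 6) + x*(-4*w^2 + 4*w + 12) - 8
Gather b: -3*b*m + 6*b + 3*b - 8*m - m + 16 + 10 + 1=b*(9 - 3*m) - 9*m + 27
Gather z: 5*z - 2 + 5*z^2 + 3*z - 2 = 5*z^2 + 8*z - 4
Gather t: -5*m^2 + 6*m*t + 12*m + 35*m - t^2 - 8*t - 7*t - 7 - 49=-5*m^2 + 47*m - t^2 + t*(6*m - 15) - 56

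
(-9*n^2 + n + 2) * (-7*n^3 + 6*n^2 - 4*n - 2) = 63*n^5 - 61*n^4 + 28*n^3 + 26*n^2 - 10*n - 4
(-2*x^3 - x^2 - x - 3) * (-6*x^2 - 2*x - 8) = 12*x^5 + 10*x^4 + 24*x^3 + 28*x^2 + 14*x + 24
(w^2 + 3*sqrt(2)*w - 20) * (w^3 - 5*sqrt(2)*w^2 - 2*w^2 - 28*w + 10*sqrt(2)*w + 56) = w^5 - 2*sqrt(2)*w^4 - 2*w^4 - 78*w^3 + 4*sqrt(2)*w^3 + 16*sqrt(2)*w^2 + 156*w^2 - 32*sqrt(2)*w + 560*w - 1120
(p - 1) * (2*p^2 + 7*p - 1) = 2*p^3 + 5*p^2 - 8*p + 1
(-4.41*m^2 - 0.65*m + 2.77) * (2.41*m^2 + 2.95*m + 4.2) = -10.6281*m^4 - 14.576*m^3 - 13.7638*m^2 + 5.4415*m + 11.634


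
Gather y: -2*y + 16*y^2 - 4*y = 16*y^2 - 6*y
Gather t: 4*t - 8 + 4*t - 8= 8*t - 16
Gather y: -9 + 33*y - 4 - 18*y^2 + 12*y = -18*y^2 + 45*y - 13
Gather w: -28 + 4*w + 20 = 4*w - 8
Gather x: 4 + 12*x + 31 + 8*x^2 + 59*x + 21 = 8*x^2 + 71*x + 56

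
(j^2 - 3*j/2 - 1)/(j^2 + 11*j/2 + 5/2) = (j - 2)/(j + 5)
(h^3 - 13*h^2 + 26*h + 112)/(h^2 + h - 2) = (h^2 - 15*h + 56)/(h - 1)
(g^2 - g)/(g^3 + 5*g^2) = (g - 1)/(g*(g + 5))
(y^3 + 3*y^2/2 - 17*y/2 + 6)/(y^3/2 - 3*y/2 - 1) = (-2*y^3 - 3*y^2 + 17*y - 12)/(-y^3 + 3*y + 2)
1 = 1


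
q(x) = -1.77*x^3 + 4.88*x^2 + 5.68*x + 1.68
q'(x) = -5.31*x^2 + 9.76*x + 5.68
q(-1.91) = 20.97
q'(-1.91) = -32.33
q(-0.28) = 0.51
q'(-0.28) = 2.53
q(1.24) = 12.85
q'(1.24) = 9.62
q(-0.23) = 0.65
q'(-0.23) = 3.15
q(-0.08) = 1.26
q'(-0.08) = 4.87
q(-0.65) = 0.54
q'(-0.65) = -2.91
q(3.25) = 10.92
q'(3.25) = -18.69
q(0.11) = 2.36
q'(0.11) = 6.69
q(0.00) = 1.68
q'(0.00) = 5.68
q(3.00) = 14.85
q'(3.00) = -12.83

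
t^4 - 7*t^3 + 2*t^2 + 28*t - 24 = (t - 6)*(t - 2)*(t - 1)*(t + 2)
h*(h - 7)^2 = h^3 - 14*h^2 + 49*h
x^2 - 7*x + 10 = (x - 5)*(x - 2)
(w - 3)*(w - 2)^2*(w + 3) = w^4 - 4*w^3 - 5*w^2 + 36*w - 36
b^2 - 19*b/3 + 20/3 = (b - 5)*(b - 4/3)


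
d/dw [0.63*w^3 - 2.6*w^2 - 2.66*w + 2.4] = 1.89*w^2 - 5.2*w - 2.66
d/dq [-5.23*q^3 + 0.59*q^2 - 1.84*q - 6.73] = -15.69*q^2 + 1.18*q - 1.84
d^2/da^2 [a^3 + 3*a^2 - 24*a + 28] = 6*a + 6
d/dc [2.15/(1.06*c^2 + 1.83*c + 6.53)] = (-4.558*c - 3.9345)/(1.06*c^2 + 1.83*c + 6.53)^2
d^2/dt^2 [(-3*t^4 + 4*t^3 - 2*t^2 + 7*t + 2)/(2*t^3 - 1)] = 4*(-4*t^6 + 33*t^5 + 48*t^4 - 14*t^3 + 33*t^2 + 12*t - 1)/(8*t^9 - 12*t^6 + 6*t^3 - 1)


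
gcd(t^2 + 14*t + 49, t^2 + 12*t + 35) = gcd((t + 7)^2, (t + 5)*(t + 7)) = t + 7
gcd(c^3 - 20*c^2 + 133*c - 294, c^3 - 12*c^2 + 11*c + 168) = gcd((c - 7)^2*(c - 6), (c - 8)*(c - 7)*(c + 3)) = c - 7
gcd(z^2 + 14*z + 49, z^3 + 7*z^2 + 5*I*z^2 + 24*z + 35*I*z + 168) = z + 7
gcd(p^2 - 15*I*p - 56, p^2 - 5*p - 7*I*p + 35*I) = p - 7*I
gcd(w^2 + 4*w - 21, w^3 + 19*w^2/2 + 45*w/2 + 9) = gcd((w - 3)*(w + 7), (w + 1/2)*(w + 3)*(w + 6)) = 1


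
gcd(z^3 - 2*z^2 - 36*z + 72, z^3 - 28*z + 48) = z^2 + 4*z - 12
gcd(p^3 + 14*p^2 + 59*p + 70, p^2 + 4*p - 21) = p + 7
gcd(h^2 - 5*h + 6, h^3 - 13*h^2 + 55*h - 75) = h - 3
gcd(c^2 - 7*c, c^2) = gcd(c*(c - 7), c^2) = c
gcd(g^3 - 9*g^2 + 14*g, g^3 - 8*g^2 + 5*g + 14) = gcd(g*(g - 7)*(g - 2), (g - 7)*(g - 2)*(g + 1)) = g^2 - 9*g + 14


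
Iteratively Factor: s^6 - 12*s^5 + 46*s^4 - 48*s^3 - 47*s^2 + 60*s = (s + 1)*(s^5 - 13*s^4 + 59*s^3 - 107*s^2 + 60*s) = s*(s + 1)*(s^4 - 13*s^3 + 59*s^2 - 107*s + 60) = s*(s - 1)*(s + 1)*(s^3 - 12*s^2 + 47*s - 60) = s*(s - 3)*(s - 1)*(s + 1)*(s^2 - 9*s + 20) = s*(s - 5)*(s - 3)*(s - 1)*(s + 1)*(s - 4)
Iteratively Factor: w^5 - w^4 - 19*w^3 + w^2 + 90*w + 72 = (w - 4)*(w^4 + 3*w^3 - 7*w^2 - 27*w - 18) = (w - 4)*(w - 3)*(w^3 + 6*w^2 + 11*w + 6) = (w - 4)*(w - 3)*(w + 1)*(w^2 + 5*w + 6) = (w - 4)*(w - 3)*(w + 1)*(w + 2)*(w + 3)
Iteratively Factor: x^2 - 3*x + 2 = (x - 1)*(x - 2)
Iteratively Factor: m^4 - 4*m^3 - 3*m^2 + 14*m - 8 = (m - 1)*(m^3 - 3*m^2 - 6*m + 8) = (m - 1)*(m + 2)*(m^2 - 5*m + 4) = (m - 1)^2*(m + 2)*(m - 4)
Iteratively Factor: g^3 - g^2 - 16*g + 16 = (g + 4)*(g^2 - 5*g + 4) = (g - 1)*(g + 4)*(g - 4)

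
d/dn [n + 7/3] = 1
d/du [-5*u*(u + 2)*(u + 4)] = -15*u^2 - 60*u - 40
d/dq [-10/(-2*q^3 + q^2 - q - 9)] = 10*(-6*q^2 + 2*q - 1)/(2*q^3 - q^2 + q + 9)^2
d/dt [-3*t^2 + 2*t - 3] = 2 - 6*t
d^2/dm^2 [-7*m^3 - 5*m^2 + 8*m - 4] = -42*m - 10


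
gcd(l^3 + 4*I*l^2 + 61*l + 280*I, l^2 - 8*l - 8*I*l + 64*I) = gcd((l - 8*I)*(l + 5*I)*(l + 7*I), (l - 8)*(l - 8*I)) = l - 8*I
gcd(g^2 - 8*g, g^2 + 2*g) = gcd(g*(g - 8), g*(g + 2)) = g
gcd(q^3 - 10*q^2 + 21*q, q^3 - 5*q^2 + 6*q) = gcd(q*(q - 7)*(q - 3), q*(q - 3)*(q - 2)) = q^2 - 3*q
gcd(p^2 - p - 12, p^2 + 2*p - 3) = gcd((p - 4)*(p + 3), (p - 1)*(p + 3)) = p + 3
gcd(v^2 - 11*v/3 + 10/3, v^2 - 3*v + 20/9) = v - 5/3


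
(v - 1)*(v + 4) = v^2 + 3*v - 4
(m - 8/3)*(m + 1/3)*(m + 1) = m^3 - 4*m^2/3 - 29*m/9 - 8/9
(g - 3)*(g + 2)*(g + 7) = g^3 + 6*g^2 - 13*g - 42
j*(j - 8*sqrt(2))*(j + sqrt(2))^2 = j^4 - 6*sqrt(2)*j^3 - 30*j^2 - 16*sqrt(2)*j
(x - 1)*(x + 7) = x^2 + 6*x - 7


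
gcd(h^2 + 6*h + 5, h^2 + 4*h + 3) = h + 1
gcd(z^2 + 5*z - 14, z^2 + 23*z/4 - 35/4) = z + 7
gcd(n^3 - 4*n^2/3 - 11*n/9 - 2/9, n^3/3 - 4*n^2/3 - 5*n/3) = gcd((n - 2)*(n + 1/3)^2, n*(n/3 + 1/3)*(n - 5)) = 1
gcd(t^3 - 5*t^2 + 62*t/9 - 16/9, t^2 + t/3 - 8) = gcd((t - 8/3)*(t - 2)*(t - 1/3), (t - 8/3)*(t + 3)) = t - 8/3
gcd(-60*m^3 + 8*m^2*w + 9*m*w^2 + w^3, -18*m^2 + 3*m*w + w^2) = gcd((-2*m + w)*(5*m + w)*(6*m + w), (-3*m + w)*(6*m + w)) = 6*m + w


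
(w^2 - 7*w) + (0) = w^2 - 7*w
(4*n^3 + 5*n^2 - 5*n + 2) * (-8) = -32*n^3 - 40*n^2 + 40*n - 16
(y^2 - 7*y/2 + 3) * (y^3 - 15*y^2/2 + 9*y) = y^5 - 11*y^4 + 153*y^3/4 - 54*y^2 + 27*y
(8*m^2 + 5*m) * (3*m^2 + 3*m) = 24*m^4 + 39*m^3 + 15*m^2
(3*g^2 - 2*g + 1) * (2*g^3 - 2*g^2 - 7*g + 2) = 6*g^5 - 10*g^4 - 15*g^3 + 18*g^2 - 11*g + 2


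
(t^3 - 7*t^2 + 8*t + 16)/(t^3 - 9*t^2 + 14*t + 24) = (t - 4)/(t - 6)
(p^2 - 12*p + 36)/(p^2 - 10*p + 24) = (p - 6)/(p - 4)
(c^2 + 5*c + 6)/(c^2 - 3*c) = (c^2 + 5*c + 6)/(c*(c - 3))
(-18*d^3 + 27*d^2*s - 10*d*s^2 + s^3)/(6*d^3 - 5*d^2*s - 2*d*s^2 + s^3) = (-6*d + s)/(2*d + s)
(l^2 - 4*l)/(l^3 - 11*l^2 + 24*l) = (l - 4)/(l^2 - 11*l + 24)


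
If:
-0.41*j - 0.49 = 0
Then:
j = -1.20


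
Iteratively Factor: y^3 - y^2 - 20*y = (y - 5)*(y^2 + 4*y) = (y - 5)*(y + 4)*(y)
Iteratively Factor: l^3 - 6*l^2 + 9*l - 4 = (l - 1)*(l^2 - 5*l + 4) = (l - 4)*(l - 1)*(l - 1)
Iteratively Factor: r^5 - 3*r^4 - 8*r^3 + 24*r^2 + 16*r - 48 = (r + 2)*(r^4 - 5*r^3 + 2*r^2 + 20*r - 24) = (r - 2)*(r + 2)*(r^3 - 3*r^2 - 4*r + 12) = (r - 3)*(r - 2)*(r + 2)*(r^2 - 4) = (r - 3)*(r - 2)^2*(r + 2)*(r + 2)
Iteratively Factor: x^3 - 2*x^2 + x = (x - 1)*(x^2 - x) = (x - 1)^2*(x)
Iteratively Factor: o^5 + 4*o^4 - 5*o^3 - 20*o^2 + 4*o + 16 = (o + 1)*(o^4 + 3*o^3 - 8*o^2 - 12*o + 16) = (o + 1)*(o + 4)*(o^3 - o^2 - 4*o + 4) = (o - 2)*(o + 1)*(o + 4)*(o^2 + o - 2) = (o - 2)*(o - 1)*(o + 1)*(o + 4)*(o + 2)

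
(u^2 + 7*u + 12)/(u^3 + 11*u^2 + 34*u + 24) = (u + 3)/(u^2 + 7*u + 6)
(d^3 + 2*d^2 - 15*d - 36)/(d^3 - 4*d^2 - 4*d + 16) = (d^2 + 6*d + 9)/(d^2 - 4)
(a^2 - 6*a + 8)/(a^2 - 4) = (a - 4)/(a + 2)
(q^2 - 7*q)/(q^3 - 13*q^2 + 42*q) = 1/(q - 6)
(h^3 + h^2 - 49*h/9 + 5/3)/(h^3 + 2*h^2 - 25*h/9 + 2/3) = (3*h - 5)/(3*h - 2)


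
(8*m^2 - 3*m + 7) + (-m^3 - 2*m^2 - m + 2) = -m^3 + 6*m^2 - 4*m + 9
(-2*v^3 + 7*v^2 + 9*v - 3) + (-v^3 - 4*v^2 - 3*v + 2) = -3*v^3 + 3*v^2 + 6*v - 1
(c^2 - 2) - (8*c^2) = -7*c^2 - 2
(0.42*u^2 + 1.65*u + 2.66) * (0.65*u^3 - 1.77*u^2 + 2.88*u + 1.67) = 0.273*u^5 + 0.3291*u^4 + 0.0181000000000004*u^3 + 0.745199999999999*u^2 + 10.4163*u + 4.4422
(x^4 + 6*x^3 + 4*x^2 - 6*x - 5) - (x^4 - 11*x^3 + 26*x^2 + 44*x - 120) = 17*x^3 - 22*x^2 - 50*x + 115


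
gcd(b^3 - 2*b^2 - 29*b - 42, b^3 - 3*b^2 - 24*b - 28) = b^2 - 5*b - 14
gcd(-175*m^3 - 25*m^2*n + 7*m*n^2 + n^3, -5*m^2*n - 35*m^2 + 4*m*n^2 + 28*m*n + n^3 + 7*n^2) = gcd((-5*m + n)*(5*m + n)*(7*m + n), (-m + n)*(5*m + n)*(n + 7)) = 5*m + n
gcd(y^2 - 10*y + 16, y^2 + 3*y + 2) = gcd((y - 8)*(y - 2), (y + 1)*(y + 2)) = 1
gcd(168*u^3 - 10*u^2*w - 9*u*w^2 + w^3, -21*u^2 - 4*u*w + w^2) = 7*u - w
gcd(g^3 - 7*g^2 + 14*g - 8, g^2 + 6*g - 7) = g - 1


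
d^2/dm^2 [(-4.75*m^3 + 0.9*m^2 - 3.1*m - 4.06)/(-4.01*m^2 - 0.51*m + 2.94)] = (1.13686837721616e-13*m^5 + 217.84805*m^3 + 285.315576*m^2 + 515.444076*m + 91.57974)/(64.481201*m^6 + 24.602553*m^5 - 138.697479*m^4 - 35.942913*m^3 + 101.688426*m^2 + 13.224708*m - 25.412184)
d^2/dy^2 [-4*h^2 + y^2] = 2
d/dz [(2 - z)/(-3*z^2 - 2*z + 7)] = 3*(-z^2 + 4*z - 1)/(9*z^4 + 12*z^3 - 38*z^2 - 28*z + 49)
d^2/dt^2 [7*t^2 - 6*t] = 14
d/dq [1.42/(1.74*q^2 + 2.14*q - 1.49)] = (-4.9416*q - 3.0388)/(1.74*q^2 + 2.14*q - 1.49)^2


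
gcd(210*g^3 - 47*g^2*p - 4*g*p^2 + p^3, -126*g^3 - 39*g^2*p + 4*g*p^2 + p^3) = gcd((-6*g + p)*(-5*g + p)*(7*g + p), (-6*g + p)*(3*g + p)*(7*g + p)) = -42*g^2 + g*p + p^2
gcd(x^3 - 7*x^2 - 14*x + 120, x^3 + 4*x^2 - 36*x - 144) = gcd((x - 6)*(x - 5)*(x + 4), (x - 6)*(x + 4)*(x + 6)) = x^2 - 2*x - 24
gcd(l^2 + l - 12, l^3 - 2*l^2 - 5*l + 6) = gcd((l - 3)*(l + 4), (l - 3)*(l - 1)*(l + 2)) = l - 3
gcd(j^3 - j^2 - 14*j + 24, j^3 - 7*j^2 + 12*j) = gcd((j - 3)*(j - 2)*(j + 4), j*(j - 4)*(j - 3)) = j - 3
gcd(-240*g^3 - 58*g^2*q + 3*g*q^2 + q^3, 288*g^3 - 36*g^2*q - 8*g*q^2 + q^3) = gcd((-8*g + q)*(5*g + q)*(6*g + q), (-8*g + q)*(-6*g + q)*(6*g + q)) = -48*g^2 - 2*g*q + q^2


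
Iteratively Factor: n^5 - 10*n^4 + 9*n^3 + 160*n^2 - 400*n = (n + 4)*(n^4 - 14*n^3 + 65*n^2 - 100*n) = n*(n + 4)*(n^3 - 14*n^2 + 65*n - 100) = n*(n - 5)*(n + 4)*(n^2 - 9*n + 20) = n*(n - 5)*(n - 4)*(n + 4)*(n - 5)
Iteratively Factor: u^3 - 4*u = (u - 2)*(u^2 + 2*u) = u*(u - 2)*(u + 2)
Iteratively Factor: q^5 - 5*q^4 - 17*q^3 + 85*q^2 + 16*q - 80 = (q - 4)*(q^4 - q^3 - 21*q^2 + q + 20) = (q - 5)*(q - 4)*(q^3 + 4*q^2 - q - 4) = (q - 5)*(q - 4)*(q + 1)*(q^2 + 3*q - 4) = (q - 5)*(q - 4)*(q - 1)*(q + 1)*(q + 4)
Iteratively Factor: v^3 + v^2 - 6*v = (v + 3)*(v^2 - 2*v) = v*(v + 3)*(v - 2)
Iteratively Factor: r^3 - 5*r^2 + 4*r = (r)*(r^2 - 5*r + 4) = r*(r - 4)*(r - 1)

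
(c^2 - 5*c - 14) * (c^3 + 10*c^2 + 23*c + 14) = c^5 + 5*c^4 - 41*c^3 - 241*c^2 - 392*c - 196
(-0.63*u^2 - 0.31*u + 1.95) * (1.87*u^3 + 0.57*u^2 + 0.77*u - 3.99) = -1.1781*u^5 - 0.9388*u^4 + 2.9847*u^3 + 3.3865*u^2 + 2.7384*u - 7.7805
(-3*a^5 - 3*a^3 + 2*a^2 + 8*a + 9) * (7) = -21*a^5 - 21*a^3 + 14*a^2 + 56*a + 63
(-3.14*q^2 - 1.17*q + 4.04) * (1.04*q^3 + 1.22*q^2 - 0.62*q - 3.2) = -3.2656*q^5 - 5.0476*q^4 + 4.721*q^3 + 15.7022*q^2 + 1.2392*q - 12.928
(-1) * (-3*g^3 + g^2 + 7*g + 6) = 3*g^3 - g^2 - 7*g - 6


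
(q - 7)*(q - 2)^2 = q^3 - 11*q^2 + 32*q - 28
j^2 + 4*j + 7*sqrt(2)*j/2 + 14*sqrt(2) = (j + 4)*(j + 7*sqrt(2)/2)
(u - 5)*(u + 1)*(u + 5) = u^3 + u^2 - 25*u - 25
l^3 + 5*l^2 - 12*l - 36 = (l - 3)*(l + 2)*(l + 6)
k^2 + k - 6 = (k - 2)*(k + 3)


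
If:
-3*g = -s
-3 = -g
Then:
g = 3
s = 9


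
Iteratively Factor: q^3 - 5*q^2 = (q)*(q^2 - 5*q) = q*(q - 5)*(q)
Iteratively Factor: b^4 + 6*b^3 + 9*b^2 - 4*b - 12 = (b + 2)*(b^3 + 4*b^2 + b - 6) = (b + 2)^2*(b^2 + 2*b - 3) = (b - 1)*(b + 2)^2*(b + 3)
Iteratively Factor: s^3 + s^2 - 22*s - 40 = (s + 2)*(s^2 - s - 20) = (s + 2)*(s + 4)*(s - 5)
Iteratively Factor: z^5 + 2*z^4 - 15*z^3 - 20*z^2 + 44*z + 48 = (z + 4)*(z^4 - 2*z^3 - 7*z^2 + 8*z + 12) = (z - 3)*(z + 4)*(z^3 + z^2 - 4*z - 4) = (z - 3)*(z - 2)*(z + 4)*(z^2 + 3*z + 2) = (z - 3)*(z - 2)*(z + 1)*(z + 4)*(z + 2)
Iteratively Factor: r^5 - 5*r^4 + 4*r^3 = (r)*(r^4 - 5*r^3 + 4*r^2) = r*(r - 4)*(r^3 - r^2) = r*(r - 4)*(r - 1)*(r^2) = r^2*(r - 4)*(r - 1)*(r)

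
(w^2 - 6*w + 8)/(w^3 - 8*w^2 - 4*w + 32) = (w - 4)/(w^2 - 6*w - 16)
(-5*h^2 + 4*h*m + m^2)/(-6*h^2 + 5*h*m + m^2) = (5*h + m)/(6*h + m)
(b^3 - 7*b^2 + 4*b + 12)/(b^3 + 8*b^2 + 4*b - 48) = (b^2 - 5*b - 6)/(b^2 + 10*b + 24)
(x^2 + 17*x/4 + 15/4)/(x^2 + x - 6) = (x + 5/4)/(x - 2)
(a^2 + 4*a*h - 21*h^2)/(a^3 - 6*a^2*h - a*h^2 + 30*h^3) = (a + 7*h)/(a^2 - 3*a*h - 10*h^2)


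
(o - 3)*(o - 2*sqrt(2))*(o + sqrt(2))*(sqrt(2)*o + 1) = sqrt(2)*o^4 - 3*sqrt(2)*o^3 - o^3 - 5*sqrt(2)*o^2 + 3*o^2 - 4*o + 15*sqrt(2)*o + 12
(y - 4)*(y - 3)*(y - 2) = y^3 - 9*y^2 + 26*y - 24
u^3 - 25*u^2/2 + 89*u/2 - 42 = (u - 7)*(u - 4)*(u - 3/2)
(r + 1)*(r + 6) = r^2 + 7*r + 6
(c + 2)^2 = c^2 + 4*c + 4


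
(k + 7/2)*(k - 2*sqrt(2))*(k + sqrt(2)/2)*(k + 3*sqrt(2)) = k^4 + 3*sqrt(2)*k^3/2 + 7*k^3/2 - 11*k^2 + 21*sqrt(2)*k^2/4 - 77*k/2 - 6*sqrt(2)*k - 21*sqrt(2)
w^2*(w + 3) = w^3 + 3*w^2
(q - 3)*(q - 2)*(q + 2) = q^3 - 3*q^2 - 4*q + 12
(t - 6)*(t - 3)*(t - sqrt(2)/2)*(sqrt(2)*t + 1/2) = sqrt(2)*t^4 - 9*sqrt(2)*t^3 - t^3/2 + 9*t^2/2 + 71*sqrt(2)*t^2/4 - 9*t + 9*sqrt(2)*t/4 - 9*sqrt(2)/2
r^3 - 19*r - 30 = (r - 5)*(r + 2)*(r + 3)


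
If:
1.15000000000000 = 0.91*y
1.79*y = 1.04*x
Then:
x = 2.18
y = 1.26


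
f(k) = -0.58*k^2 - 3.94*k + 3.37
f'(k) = -1.16*k - 3.94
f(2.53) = -10.31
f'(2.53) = -6.87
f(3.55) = -17.93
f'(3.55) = -8.06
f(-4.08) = 9.79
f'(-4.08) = 0.79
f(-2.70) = 9.78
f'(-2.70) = -0.81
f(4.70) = -27.96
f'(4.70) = -9.39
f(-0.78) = 6.09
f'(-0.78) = -3.04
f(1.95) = -6.52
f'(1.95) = -6.20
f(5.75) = -38.46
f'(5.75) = -10.61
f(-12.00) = -32.87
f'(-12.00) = 9.98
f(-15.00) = -68.03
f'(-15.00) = 13.46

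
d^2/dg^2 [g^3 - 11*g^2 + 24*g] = 6*g - 22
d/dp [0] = 0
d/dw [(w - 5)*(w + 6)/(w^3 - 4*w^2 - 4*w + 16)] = (-w^4 - 2*w^3 + 90*w^2 - 208*w - 104)/(w^6 - 8*w^5 + 8*w^4 + 64*w^3 - 112*w^2 - 128*w + 256)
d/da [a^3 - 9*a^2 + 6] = 3*a*(a - 6)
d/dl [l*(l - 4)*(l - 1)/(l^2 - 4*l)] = 1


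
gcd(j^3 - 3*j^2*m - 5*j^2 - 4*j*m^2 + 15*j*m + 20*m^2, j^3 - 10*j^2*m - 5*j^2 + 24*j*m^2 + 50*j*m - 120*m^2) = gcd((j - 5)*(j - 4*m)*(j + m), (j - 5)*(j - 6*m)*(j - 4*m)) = j^2 - 4*j*m - 5*j + 20*m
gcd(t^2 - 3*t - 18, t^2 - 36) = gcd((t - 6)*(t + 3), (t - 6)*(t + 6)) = t - 6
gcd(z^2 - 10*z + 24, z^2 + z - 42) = z - 6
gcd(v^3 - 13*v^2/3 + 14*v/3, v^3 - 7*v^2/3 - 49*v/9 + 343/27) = v - 7/3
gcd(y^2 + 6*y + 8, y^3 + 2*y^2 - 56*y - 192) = y + 4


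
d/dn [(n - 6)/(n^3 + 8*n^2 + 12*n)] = (n*(n^2 + 8*n + 12) - (n - 6)*(3*n^2 + 16*n + 12))/(n^2*(n^2 + 8*n + 12)^2)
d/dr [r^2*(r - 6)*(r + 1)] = r*(4*r^2 - 15*r - 12)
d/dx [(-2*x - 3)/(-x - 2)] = (x + 2)^(-2)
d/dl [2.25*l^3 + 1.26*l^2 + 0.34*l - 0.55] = 6.75*l^2 + 2.52*l + 0.34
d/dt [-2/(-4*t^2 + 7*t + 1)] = 2*(7 - 8*t)/(-4*t^2 + 7*t + 1)^2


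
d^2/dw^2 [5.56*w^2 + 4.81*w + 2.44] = 11.1200000000000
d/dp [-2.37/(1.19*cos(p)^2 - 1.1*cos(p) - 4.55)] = (2.607 - 5.6406*cos(p))*sin(p)/(-1.19*cos(p)^2 + 1.1*cos(p) + 4.55)^2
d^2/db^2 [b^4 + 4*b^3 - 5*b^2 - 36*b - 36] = 12*b^2 + 24*b - 10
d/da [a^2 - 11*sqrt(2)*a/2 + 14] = 2*a - 11*sqrt(2)/2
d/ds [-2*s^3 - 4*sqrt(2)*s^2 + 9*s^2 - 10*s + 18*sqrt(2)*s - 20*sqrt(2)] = -6*s^2 - 8*sqrt(2)*s + 18*s - 10 + 18*sqrt(2)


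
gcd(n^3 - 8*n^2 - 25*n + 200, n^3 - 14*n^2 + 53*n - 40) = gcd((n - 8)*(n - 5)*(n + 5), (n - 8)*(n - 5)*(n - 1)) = n^2 - 13*n + 40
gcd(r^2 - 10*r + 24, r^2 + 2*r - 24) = r - 4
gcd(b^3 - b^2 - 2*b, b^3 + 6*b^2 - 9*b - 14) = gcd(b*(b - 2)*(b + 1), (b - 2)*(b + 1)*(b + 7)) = b^2 - b - 2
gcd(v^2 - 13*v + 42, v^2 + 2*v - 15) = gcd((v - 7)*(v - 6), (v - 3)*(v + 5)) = 1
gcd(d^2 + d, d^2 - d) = d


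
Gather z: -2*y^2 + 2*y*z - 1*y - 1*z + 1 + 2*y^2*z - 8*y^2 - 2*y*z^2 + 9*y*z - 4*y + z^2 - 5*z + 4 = -10*y^2 - 5*y + z^2*(1 - 2*y) + z*(2*y^2 + 11*y - 6) + 5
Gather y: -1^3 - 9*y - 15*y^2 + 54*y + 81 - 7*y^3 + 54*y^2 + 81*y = -7*y^3 + 39*y^2 + 126*y + 80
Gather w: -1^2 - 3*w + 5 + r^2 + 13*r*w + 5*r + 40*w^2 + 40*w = r^2 + 5*r + 40*w^2 + w*(13*r + 37) + 4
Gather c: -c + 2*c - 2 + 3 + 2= c + 3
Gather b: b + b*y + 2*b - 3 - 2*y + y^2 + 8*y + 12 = b*(y + 3) + y^2 + 6*y + 9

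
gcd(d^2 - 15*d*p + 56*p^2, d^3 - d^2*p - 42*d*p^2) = -d + 7*p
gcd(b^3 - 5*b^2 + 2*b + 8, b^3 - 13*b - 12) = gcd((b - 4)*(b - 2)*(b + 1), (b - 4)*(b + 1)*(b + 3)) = b^2 - 3*b - 4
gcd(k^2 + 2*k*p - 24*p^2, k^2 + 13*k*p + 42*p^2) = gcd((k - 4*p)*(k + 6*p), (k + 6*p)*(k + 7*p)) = k + 6*p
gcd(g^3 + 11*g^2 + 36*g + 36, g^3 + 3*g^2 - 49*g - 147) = g + 3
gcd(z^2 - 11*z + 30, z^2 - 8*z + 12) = z - 6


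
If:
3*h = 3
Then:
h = 1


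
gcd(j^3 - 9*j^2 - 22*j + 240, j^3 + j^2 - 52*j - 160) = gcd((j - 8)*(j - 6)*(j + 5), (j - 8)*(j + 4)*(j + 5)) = j^2 - 3*j - 40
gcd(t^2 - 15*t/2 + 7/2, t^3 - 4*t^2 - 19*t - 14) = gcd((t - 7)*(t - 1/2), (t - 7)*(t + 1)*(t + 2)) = t - 7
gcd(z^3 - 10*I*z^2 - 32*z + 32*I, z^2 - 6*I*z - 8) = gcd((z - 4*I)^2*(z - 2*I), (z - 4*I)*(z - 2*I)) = z^2 - 6*I*z - 8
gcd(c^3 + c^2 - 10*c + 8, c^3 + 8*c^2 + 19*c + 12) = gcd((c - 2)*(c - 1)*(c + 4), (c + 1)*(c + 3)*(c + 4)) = c + 4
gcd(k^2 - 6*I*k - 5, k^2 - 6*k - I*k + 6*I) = k - I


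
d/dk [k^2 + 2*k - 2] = 2*k + 2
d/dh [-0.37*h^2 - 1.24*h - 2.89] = -0.74*h - 1.24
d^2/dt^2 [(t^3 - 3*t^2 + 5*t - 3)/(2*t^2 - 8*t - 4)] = (11*t^3 - 3*t^2 + 78*t - 106)/(t^6 - 12*t^5 + 42*t^4 - 16*t^3 - 84*t^2 - 48*t - 8)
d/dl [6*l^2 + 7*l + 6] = 12*l + 7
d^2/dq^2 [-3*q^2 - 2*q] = -6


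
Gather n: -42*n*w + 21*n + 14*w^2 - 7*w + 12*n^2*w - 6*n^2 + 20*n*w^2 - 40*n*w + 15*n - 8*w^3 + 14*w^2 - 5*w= n^2*(12*w - 6) + n*(20*w^2 - 82*w + 36) - 8*w^3 + 28*w^2 - 12*w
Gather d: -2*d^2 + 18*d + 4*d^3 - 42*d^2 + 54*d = 4*d^3 - 44*d^2 + 72*d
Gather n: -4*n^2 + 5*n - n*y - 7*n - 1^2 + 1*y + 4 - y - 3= -4*n^2 + n*(-y - 2)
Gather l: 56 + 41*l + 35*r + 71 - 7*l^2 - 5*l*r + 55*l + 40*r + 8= -7*l^2 + l*(96 - 5*r) + 75*r + 135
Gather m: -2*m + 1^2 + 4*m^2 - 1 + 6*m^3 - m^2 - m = 6*m^3 + 3*m^2 - 3*m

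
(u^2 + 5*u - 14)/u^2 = 1 + 5/u - 14/u^2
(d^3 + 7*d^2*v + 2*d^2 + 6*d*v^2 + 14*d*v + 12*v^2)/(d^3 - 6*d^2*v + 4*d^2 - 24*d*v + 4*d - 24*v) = (-d^2 - 7*d*v - 6*v^2)/(-d^2 + 6*d*v - 2*d + 12*v)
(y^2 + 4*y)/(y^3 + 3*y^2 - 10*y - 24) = y/(y^2 - y - 6)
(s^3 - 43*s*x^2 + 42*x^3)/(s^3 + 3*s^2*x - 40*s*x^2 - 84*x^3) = (s - x)/(s + 2*x)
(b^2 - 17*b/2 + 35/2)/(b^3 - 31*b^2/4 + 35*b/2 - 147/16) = 8*(b - 5)/(8*b^2 - 34*b + 21)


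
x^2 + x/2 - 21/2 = (x - 3)*(x + 7/2)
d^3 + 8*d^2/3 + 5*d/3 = d*(d + 1)*(d + 5/3)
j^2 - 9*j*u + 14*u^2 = (j - 7*u)*(j - 2*u)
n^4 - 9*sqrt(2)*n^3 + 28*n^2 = n^2*(n - 7*sqrt(2))*(n - 2*sqrt(2))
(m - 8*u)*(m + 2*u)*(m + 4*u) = m^3 - 2*m^2*u - 40*m*u^2 - 64*u^3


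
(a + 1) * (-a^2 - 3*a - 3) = -a^3 - 4*a^2 - 6*a - 3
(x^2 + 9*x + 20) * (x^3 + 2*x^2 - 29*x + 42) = x^5 + 11*x^4 + 9*x^3 - 179*x^2 - 202*x + 840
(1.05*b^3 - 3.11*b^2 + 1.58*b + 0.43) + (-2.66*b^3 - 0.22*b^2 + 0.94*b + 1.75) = -1.61*b^3 - 3.33*b^2 + 2.52*b + 2.18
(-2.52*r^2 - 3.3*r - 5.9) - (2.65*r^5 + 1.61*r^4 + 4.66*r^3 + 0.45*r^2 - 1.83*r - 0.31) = -2.65*r^5 - 1.61*r^4 - 4.66*r^3 - 2.97*r^2 - 1.47*r - 5.59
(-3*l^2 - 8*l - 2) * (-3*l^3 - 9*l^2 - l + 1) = 9*l^5 + 51*l^4 + 81*l^3 + 23*l^2 - 6*l - 2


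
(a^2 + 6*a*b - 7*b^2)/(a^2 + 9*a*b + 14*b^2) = (a - b)/(a + 2*b)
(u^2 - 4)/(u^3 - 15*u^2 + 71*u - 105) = (u^2 - 4)/(u^3 - 15*u^2 + 71*u - 105)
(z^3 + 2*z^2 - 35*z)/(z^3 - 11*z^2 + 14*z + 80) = z*(z + 7)/(z^2 - 6*z - 16)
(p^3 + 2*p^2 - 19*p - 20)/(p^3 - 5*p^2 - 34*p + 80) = (p^2 - 3*p - 4)/(p^2 - 10*p + 16)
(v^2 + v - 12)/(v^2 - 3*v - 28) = (v - 3)/(v - 7)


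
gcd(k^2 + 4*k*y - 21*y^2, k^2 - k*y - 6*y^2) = -k + 3*y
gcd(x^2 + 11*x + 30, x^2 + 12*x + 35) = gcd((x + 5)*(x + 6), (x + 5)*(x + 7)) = x + 5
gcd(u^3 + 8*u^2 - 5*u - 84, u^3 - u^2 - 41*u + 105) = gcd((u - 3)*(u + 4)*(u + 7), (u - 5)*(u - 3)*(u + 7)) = u^2 + 4*u - 21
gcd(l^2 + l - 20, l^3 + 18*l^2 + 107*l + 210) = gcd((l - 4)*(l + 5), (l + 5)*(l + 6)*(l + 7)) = l + 5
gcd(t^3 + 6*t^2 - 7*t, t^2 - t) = t^2 - t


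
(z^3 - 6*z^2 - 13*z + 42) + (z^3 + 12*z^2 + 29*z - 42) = 2*z^3 + 6*z^2 + 16*z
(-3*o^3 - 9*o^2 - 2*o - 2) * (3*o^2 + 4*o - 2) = -9*o^5 - 39*o^4 - 36*o^3 + 4*o^2 - 4*o + 4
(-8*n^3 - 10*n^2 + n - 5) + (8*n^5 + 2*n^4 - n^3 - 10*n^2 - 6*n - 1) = 8*n^5 + 2*n^4 - 9*n^3 - 20*n^2 - 5*n - 6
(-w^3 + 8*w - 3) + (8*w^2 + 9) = -w^3 + 8*w^2 + 8*w + 6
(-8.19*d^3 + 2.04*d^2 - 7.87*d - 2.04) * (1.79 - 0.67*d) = 5.4873*d^4 - 16.0269*d^3 + 8.9245*d^2 - 12.7205*d - 3.6516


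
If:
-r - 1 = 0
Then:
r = -1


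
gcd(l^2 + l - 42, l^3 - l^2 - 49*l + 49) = l + 7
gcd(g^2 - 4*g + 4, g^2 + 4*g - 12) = g - 2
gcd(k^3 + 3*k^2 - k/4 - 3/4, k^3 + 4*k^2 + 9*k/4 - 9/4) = k^2 + 5*k/2 - 3/2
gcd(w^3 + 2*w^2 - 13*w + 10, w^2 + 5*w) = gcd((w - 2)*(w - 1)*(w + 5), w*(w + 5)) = w + 5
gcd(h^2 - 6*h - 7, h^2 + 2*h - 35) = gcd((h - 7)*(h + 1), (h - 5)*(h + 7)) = 1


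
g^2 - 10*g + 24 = (g - 6)*(g - 4)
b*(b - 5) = b^2 - 5*b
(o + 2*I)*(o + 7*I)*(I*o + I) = I*o^3 - 9*o^2 + I*o^2 - 9*o - 14*I*o - 14*I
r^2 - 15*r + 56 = (r - 8)*(r - 7)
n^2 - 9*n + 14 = (n - 7)*(n - 2)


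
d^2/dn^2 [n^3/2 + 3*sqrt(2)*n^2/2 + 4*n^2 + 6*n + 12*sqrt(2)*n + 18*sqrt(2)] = 3*n + 3*sqrt(2) + 8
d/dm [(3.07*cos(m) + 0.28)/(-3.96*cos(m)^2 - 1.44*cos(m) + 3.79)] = (12.1572*sin(m)^2 - 2.2176*cos(m) - 24.1957)*sin(m)/(3.96*cos(m)^2 + 1.44*cos(m) - 3.79)^2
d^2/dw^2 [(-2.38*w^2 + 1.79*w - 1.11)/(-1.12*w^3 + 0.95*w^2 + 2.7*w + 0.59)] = (5.970944*w^6 - 13.472256*w^5 + 71.318688*w^4 - 23.145054*w^3 - 36.327114*w^2 + 27.503598*w + 22.299386)/(1.404928*w^9 - 3.57504*w^8 - 7.12824*w^7 + 14.159137*w^6 + 20.95071*w^5 - 11.668965*w^4 - 27.593484*w^3 - 13.895385*w^2 - 2.81961*w - 0.205379)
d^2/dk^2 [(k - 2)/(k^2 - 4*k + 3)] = 2*(3*(2 - k)*(k^2 - 4*k + 3) + 4*(k - 2)^3)/(k^2 - 4*k + 3)^3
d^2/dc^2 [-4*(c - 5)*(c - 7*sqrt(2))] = -8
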